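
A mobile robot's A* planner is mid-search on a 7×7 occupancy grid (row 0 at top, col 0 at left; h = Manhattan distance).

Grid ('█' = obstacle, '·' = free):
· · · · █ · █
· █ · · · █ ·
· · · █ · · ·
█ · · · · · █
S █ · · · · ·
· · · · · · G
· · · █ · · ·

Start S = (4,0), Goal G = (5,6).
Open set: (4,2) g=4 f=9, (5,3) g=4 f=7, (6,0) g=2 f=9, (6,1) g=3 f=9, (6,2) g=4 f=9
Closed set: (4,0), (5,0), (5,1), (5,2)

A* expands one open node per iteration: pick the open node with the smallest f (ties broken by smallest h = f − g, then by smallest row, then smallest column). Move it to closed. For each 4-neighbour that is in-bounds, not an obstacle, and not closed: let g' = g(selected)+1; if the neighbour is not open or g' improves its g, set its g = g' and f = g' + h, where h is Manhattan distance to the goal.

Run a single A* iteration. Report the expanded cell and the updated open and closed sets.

step 1: expand (5,3) (f=7, h=3) → closed; open now [(4,2) g=4 f=9, (4,3) g=5 f=9, (5,4) g=5 f=7, (6,0) g=2 f=9, (6,1) g=3 f=9, (6,2) g=4 f=9]

expanded=(5,3); open=[(4,2) g=4 f=9, (4,3) g=5 f=9, (5,4) g=5 f=7, (6,0) g=2 f=9, (6,1) g=3 f=9, (6,2) g=4 f=9]; closed=[(4,0), (5,0), (5,1), (5,2), (5,3)]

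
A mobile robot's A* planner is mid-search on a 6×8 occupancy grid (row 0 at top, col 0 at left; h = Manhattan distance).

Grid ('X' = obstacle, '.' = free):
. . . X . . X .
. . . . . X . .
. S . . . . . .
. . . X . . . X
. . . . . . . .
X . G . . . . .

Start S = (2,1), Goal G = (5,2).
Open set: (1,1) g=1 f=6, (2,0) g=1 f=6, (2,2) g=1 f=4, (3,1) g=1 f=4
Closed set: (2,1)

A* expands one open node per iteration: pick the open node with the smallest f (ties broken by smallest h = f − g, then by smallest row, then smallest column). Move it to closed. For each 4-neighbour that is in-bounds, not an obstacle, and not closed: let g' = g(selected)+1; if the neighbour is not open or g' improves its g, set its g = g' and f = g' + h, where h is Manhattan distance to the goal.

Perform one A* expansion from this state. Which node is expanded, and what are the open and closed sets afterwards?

expanded=(2,2); open=[(1,1) g=1 f=6, (1,2) g=2 f=6, (2,0) g=1 f=6, (2,3) g=2 f=6, (3,1) g=1 f=4, (3,2) g=2 f=4]; closed=[(2,1), (2,2)]

step 1: expand (2,2) (f=4, h=3) → closed; open now [(1,1) g=1 f=6, (1,2) g=2 f=6, (2,0) g=1 f=6, (2,3) g=2 f=6, (3,1) g=1 f=4, (3,2) g=2 f=4]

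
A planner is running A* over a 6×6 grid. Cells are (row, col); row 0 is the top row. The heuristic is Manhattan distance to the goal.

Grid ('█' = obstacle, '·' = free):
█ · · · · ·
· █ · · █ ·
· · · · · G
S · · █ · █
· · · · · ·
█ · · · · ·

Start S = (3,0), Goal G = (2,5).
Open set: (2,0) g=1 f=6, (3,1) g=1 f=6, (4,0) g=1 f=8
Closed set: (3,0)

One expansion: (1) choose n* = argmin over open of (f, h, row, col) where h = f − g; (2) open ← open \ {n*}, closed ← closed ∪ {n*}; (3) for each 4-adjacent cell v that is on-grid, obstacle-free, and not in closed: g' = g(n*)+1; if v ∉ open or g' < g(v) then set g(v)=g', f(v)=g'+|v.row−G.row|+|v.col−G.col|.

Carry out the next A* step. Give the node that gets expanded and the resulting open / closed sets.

expanded=(2,0); open=[(1,0) g=2 f=8, (2,1) g=2 f=6, (3,1) g=1 f=6, (4,0) g=1 f=8]; closed=[(2,0), (3,0)]

step 1: expand (2,0) (f=6, h=5) → closed; open now [(1,0) g=2 f=8, (2,1) g=2 f=6, (3,1) g=1 f=6, (4,0) g=1 f=8]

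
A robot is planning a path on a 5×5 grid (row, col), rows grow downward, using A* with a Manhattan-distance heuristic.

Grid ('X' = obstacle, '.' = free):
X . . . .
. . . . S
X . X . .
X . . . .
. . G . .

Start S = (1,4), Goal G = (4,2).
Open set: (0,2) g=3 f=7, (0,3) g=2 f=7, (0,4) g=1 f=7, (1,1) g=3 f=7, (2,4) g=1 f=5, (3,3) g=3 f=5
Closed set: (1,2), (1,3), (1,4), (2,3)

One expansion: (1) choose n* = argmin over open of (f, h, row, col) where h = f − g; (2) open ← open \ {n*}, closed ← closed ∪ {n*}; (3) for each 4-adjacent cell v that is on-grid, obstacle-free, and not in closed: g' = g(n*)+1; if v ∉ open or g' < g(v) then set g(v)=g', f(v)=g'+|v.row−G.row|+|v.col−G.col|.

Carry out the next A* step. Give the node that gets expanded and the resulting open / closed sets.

step 1: expand (3,3) (f=5, h=2) → closed; open now [(0,2) g=3 f=7, (0,3) g=2 f=7, (0,4) g=1 f=7, (1,1) g=3 f=7, (2,4) g=1 f=5, (3,2) g=4 f=5, (3,4) g=4 f=7, (4,3) g=4 f=5]

expanded=(3,3); open=[(0,2) g=3 f=7, (0,3) g=2 f=7, (0,4) g=1 f=7, (1,1) g=3 f=7, (2,4) g=1 f=5, (3,2) g=4 f=5, (3,4) g=4 f=7, (4,3) g=4 f=5]; closed=[(1,2), (1,3), (1,4), (2,3), (3,3)]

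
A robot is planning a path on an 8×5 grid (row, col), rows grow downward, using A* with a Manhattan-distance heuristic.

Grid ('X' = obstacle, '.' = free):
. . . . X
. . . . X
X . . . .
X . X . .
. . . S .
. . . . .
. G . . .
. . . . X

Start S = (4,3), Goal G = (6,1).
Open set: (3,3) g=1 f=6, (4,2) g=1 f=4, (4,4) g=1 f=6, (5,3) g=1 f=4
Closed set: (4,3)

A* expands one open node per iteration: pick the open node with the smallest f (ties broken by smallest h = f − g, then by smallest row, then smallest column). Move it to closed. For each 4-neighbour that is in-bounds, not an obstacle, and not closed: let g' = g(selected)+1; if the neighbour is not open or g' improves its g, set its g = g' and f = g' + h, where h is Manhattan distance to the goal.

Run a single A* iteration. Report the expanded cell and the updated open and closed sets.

step 1: expand (4,2) (f=4, h=3) → closed; open now [(3,3) g=1 f=6, (4,1) g=2 f=4, (4,4) g=1 f=6, (5,2) g=2 f=4, (5,3) g=1 f=4]

expanded=(4,2); open=[(3,3) g=1 f=6, (4,1) g=2 f=4, (4,4) g=1 f=6, (5,2) g=2 f=4, (5,3) g=1 f=4]; closed=[(4,2), (4,3)]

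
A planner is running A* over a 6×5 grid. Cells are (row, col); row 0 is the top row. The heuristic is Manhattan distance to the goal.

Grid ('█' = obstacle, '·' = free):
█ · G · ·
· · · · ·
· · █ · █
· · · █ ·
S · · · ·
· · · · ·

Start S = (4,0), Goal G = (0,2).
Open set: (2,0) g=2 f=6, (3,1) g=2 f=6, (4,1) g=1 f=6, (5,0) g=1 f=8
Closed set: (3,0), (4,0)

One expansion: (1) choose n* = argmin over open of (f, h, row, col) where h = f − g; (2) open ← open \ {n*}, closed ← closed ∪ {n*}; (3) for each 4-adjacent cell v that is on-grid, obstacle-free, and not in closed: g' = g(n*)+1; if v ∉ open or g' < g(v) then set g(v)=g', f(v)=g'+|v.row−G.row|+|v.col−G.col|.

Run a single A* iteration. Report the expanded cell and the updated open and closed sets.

step 1: expand (2,0) (f=6, h=4) → closed; open now [(1,0) g=3 f=6, (2,1) g=3 f=6, (3,1) g=2 f=6, (4,1) g=1 f=6, (5,0) g=1 f=8]

expanded=(2,0); open=[(1,0) g=3 f=6, (2,1) g=3 f=6, (3,1) g=2 f=6, (4,1) g=1 f=6, (5,0) g=1 f=8]; closed=[(2,0), (3,0), (4,0)]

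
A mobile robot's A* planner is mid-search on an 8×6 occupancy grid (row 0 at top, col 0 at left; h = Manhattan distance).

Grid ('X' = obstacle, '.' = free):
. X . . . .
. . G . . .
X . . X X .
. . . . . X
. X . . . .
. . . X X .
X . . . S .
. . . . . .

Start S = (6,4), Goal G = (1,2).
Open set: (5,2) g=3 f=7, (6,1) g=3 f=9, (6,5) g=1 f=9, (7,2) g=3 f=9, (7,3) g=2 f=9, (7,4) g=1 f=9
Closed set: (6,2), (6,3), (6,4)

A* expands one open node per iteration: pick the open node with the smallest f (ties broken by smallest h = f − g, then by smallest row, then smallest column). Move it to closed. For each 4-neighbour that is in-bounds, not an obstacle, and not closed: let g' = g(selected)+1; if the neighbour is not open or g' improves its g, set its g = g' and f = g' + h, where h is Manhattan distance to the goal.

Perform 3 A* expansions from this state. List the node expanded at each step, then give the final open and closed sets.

order=[(5,2) → (4,2) → (3,2)]; open=[(2,2) g=6 f=7, (3,1) g=6 f=9, (3,3) g=6 f=9, (4,3) g=5 f=9, (5,1) g=4 f=9, (6,1) g=3 f=9, (6,5) g=1 f=9, (7,2) g=3 f=9, (7,3) g=2 f=9, (7,4) g=1 f=9]; closed=[(3,2), (4,2), (5,2), (6,2), (6,3), (6,4)]

step 1: expand (5,2) (f=7, h=4) → closed; open now [(4,2) g=4 f=7, (5,1) g=4 f=9, (6,1) g=3 f=9, (6,5) g=1 f=9, (7,2) g=3 f=9, (7,3) g=2 f=9, (7,4) g=1 f=9]
step 2: expand (4,2) (f=7, h=3) → closed; open now [(3,2) g=5 f=7, (4,3) g=5 f=9, (5,1) g=4 f=9, (6,1) g=3 f=9, (6,5) g=1 f=9, (7,2) g=3 f=9, (7,3) g=2 f=9, (7,4) g=1 f=9]
step 3: expand (3,2) (f=7, h=2) → closed; open now [(2,2) g=6 f=7, (3,1) g=6 f=9, (3,3) g=6 f=9, (4,3) g=5 f=9, (5,1) g=4 f=9, (6,1) g=3 f=9, (6,5) g=1 f=9, (7,2) g=3 f=9, (7,3) g=2 f=9, (7,4) g=1 f=9]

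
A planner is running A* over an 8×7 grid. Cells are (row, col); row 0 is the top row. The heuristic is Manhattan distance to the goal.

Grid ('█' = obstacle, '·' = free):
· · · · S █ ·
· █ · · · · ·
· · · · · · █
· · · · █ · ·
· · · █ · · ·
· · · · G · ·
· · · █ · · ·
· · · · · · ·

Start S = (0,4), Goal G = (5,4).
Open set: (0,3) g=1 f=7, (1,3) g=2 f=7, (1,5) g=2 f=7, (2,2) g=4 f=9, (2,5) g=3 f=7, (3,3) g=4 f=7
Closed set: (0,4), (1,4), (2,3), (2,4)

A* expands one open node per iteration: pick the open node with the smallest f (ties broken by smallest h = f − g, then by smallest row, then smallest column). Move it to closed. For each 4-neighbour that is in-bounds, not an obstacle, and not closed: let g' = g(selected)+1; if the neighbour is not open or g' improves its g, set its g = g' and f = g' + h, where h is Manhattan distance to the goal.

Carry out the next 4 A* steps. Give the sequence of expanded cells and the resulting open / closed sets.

step 1: expand (3,3) (f=7, h=3) → closed; open now [(0,3) g=1 f=7, (1,3) g=2 f=7, (1,5) g=2 f=7, (2,2) g=4 f=9, (2,5) g=3 f=7, (3,2) g=5 f=9]
step 2: expand (2,5) (f=7, h=4) → closed; open now [(0,3) g=1 f=7, (1,3) g=2 f=7, (1,5) g=2 f=7, (2,2) g=4 f=9, (3,2) g=5 f=9, (3,5) g=4 f=7]
step 3: expand (3,5) (f=7, h=3) → closed; open now [(0,3) g=1 f=7, (1,3) g=2 f=7, (1,5) g=2 f=7, (2,2) g=4 f=9, (3,2) g=5 f=9, (3,6) g=5 f=9, (4,5) g=5 f=7]
step 4: expand (4,5) (f=7, h=2) → closed; open now [(0,3) g=1 f=7, (1,3) g=2 f=7, (1,5) g=2 f=7, (2,2) g=4 f=9, (3,2) g=5 f=9, (3,6) g=5 f=9, (4,4) g=6 f=7, (4,6) g=6 f=9, (5,5) g=6 f=7]

order=[(3,3) → (2,5) → (3,5) → (4,5)]; open=[(0,3) g=1 f=7, (1,3) g=2 f=7, (1,5) g=2 f=7, (2,2) g=4 f=9, (3,2) g=5 f=9, (3,6) g=5 f=9, (4,4) g=6 f=7, (4,6) g=6 f=9, (5,5) g=6 f=7]; closed=[(0,4), (1,4), (2,3), (2,4), (2,5), (3,3), (3,5), (4,5)]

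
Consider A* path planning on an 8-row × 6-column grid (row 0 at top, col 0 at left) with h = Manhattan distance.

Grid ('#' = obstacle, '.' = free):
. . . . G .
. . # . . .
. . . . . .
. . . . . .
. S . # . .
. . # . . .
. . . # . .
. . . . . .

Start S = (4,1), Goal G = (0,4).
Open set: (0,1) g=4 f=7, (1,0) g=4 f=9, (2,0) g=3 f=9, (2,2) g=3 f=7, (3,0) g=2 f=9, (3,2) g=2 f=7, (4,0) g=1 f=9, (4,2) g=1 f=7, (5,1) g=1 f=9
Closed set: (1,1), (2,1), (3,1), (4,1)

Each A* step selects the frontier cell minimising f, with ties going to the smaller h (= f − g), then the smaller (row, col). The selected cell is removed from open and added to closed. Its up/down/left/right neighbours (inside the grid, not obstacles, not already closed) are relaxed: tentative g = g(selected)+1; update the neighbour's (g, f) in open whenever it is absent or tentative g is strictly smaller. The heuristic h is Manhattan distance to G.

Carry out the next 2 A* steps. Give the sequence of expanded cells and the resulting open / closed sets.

order=[(0,1) → (0,2)]; open=[(0,0) g=5 f=9, (0,3) g=6 f=7, (1,0) g=4 f=9, (2,0) g=3 f=9, (2,2) g=3 f=7, (3,0) g=2 f=9, (3,2) g=2 f=7, (4,0) g=1 f=9, (4,2) g=1 f=7, (5,1) g=1 f=9]; closed=[(0,1), (0,2), (1,1), (2,1), (3,1), (4,1)]

step 1: expand (0,1) (f=7, h=3) → closed; open now [(0,0) g=5 f=9, (0,2) g=5 f=7, (1,0) g=4 f=9, (2,0) g=3 f=9, (2,2) g=3 f=7, (3,0) g=2 f=9, (3,2) g=2 f=7, (4,0) g=1 f=9, (4,2) g=1 f=7, (5,1) g=1 f=9]
step 2: expand (0,2) (f=7, h=2) → closed; open now [(0,0) g=5 f=9, (0,3) g=6 f=7, (1,0) g=4 f=9, (2,0) g=3 f=9, (2,2) g=3 f=7, (3,0) g=2 f=9, (3,2) g=2 f=7, (4,0) g=1 f=9, (4,2) g=1 f=7, (5,1) g=1 f=9]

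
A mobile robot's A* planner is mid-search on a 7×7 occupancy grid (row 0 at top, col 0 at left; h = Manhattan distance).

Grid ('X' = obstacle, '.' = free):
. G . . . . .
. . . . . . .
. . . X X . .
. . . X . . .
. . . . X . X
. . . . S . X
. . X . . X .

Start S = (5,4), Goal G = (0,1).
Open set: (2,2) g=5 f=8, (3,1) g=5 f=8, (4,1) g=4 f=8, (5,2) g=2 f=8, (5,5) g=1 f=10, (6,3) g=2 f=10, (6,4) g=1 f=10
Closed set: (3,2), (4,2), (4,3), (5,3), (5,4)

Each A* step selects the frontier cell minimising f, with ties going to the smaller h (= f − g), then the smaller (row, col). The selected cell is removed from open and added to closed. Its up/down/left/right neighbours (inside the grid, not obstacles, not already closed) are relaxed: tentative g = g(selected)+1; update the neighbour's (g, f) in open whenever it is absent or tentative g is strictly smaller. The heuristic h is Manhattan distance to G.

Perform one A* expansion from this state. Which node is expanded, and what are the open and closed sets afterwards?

expanded=(2,2); open=[(1,2) g=6 f=8, (2,1) g=6 f=8, (3,1) g=5 f=8, (4,1) g=4 f=8, (5,2) g=2 f=8, (5,5) g=1 f=10, (6,3) g=2 f=10, (6,4) g=1 f=10]; closed=[(2,2), (3,2), (4,2), (4,3), (5,3), (5,4)]

step 1: expand (2,2) (f=8, h=3) → closed; open now [(1,2) g=6 f=8, (2,1) g=6 f=8, (3,1) g=5 f=8, (4,1) g=4 f=8, (5,2) g=2 f=8, (5,5) g=1 f=10, (6,3) g=2 f=10, (6,4) g=1 f=10]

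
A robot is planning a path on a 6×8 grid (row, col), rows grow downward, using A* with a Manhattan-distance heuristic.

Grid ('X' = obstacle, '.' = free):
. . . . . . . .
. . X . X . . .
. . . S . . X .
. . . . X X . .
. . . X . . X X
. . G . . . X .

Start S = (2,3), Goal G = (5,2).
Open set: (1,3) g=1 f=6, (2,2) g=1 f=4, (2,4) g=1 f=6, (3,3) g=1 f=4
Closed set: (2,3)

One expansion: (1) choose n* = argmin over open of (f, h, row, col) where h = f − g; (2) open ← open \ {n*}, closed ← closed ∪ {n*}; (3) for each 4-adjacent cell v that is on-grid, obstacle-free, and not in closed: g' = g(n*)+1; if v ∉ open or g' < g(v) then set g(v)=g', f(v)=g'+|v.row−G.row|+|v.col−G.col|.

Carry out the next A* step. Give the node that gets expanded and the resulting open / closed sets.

step 1: expand (2,2) (f=4, h=3) → closed; open now [(1,3) g=1 f=6, (2,1) g=2 f=6, (2,4) g=1 f=6, (3,2) g=2 f=4, (3,3) g=1 f=4]

expanded=(2,2); open=[(1,3) g=1 f=6, (2,1) g=2 f=6, (2,4) g=1 f=6, (3,2) g=2 f=4, (3,3) g=1 f=4]; closed=[(2,2), (2,3)]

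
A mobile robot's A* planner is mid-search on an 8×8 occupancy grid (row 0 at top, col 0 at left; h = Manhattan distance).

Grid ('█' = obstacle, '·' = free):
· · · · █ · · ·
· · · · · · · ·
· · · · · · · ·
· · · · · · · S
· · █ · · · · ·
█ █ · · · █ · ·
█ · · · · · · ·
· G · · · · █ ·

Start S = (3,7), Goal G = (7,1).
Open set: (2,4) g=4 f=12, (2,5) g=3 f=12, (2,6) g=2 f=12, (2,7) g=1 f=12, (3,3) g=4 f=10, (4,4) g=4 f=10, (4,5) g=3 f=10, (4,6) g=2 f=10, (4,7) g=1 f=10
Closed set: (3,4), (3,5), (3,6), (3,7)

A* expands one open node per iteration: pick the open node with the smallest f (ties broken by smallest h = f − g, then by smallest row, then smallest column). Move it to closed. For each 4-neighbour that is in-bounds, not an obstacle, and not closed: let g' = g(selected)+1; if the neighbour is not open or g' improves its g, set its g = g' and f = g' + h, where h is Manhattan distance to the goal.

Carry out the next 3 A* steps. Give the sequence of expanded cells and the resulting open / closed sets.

step 1: expand (3,3) (f=10, h=6) → closed; open now [(2,3) g=5 f=12, (2,4) g=4 f=12, (2,5) g=3 f=12, (2,6) g=2 f=12, (2,7) g=1 f=12, (3,2) g=5 f=10, (4,3) g=5 f=10, (4,4) g=4 f=10, (4,5) g=3 f=10, (4,6) g=2 f=10, (4,7) g=1 f=10]
step 2: expand (3,2) (f=10, h=5) → closed; open now [(2,2) g=6 f=12, (2,3) g=5 f=12, (2,4) g=4 f=12, (2,5) g=3 f=12, (2,6) g=2 f=12, (2,7) g=1 f=12, (3,1) g=6 f=10, (4,3) g=5 f=10, (4,4) g=4 f=10, (4,5) g=3 f=10, (4,6) g=2 f=10, (4,7) g=1 f=10]
step 3: expand (3,1) (f=10, h=4) → closed; open now [(2,1) g=7 f=12, (2,2) g=6 f=12, (2,3) g=5 f=12, (2,4) g=4 f=12, (2,5) g=3 f=12, (2,6) g=2 f=12, (2,7) g=1 f=12, (3,0) g=7 f=12, (4,1) g=7 f=10, (4,3) g=5 f=10, (4,4) g=4 f=10, (4,5) g=3 f=10, (4,6) g=2 f=10, (4,7) g=1 f=10]

order=[(3,3) → (3,2) → (3,1)]; open=[(2,1) g=7 f=12, (2,2) g=6 f=12, (2,3) g=5 f=12, (2,4) g=4 f=12, (2,5) g=3 f=12, (2,6) g=2 f=12, (2,7) g=1 f=12, (3,0) g=7 f=12, (4,1) g=7 f=10, (4,3) g=5 f=10, (4,4) g=4 f=10, (4,5) g=3 f=10, (4,6) g=2 f=10, (4,7) g=1 f=10]; closed=[(3,1), (3,2), (3,3), (3,4), (3,5), (3,6), (3,7)]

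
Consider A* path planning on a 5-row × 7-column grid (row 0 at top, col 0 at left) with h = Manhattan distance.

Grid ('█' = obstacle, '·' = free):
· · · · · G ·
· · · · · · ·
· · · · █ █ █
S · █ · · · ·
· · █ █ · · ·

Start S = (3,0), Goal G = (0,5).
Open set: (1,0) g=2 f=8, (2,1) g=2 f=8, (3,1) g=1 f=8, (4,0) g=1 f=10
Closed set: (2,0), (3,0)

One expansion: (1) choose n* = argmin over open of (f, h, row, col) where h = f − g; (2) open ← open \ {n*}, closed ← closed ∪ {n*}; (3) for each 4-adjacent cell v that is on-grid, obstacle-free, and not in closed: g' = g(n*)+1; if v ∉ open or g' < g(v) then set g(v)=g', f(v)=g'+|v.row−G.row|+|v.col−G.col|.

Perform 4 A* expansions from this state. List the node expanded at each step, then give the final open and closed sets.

step 1: expand (1,0) (f=8, h=6) → closed; open now [(0,0) g=3 f=8, (1,1) g=3 f=8, (2,1) g=2 f=8, (3,1) g=1 f=8, (4,0) g=1 f=10]
step 2: expand (0,0) (f=8, h=5) → closed; open now [(0,1) g=4 f=8, (1,1) g=3 f=8, (2,1) g=2 f=8, (3,1) g=1 f=8, (4,0) g=1 f=10]
step 3: expand (0,1) (f=8, h=4) → closed; open now [(0,2) g=5 f=8, (1,1) g=3 f=8, (2,1) g=2 f=8, (3,1) g=1 f=8, (4,0) g=1 f=10]
step 4: expand (0,2) (f=8, h=3) → closed; open now [(0,3) g=6 f=8, (1,1) g=3 f=8, (1,2) g=6 f=10, (2,1) g=2 f=8, (3,1) g=1 f=8, (4,0) g=1 f=10]

order=[(1,0) → (0,0) → (0,1) → (0,2)]; open=[(0,3) g=6 f=8, (1,1) g=3 f=8, (1,2) g=6 f=10, (2,1) g=2 f=8, (3,1) g=1 f=8, (4,0) g=1 f=10]; closed=[(0,0), (0,1), (0,2), (1,0), (2,0), (3,0)]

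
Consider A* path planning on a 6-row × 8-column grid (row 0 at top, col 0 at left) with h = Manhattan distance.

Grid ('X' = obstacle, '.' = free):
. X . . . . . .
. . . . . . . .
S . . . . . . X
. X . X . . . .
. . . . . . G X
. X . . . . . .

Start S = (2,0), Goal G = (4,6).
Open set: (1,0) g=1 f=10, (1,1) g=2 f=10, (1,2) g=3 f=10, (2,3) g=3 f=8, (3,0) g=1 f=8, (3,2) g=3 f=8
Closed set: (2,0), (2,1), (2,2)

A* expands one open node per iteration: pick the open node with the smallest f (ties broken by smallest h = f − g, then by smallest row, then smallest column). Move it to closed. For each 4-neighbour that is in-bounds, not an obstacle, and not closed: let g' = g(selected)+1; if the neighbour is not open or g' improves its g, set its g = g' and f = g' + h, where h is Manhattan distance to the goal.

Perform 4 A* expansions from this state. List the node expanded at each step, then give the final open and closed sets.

step 1: expand (2,3) (f=8, h=5) → closed; open now [(1,0) g=1 f=10, (1,1) g=2 f=10, (1,2) g=3 f=10, (1,3) g=4 f=10, (2,4) g=4 f=8, (3,0) g=1 f=8, (3,2) g=3 f=8]
step 2: expand (2,4) (f=8, h=4) → closed; open now [(1,0) g=1 f=10, (1,1) g=2 f=10, (1,2) g=3 f=10, (1,3) g=4 f=10, (1,4) g=5 f=10, (2,5) g=5 f=8, (3,0) g=1 f=8, (3,2) g=3 f=8, (3,4) g=5 f=8]
step 3: expand (2,5) (f=8, h=3) → closed; open now [(1,0) g=1 f=10, (1,1) g=2 f=10, (1,2) g=3 f=10, (1,3) g=4 f=10, (1,4) g=5 f=10, (1,5) g=6 f=10, (2,6) g=6 f=8, (3,0) g=1 f=8, (3,2) g=3 f=8, (3,4) g=5 f=8, (3,5) g=6 f=8]
step 4: expand (2,6) (f=8, h=2) → closed; open now [(1,0) g=1 f=10, (1,1) g=2 f=10, (1,2) g=3 f=10, (1,3) g=4 f=10, (1,4) g=5 f=10, (1,5) g=6 f=10, (1,6) g=7 f=10, (3,0) g=1 f=8, (3,2) g=3 f=8, (3,4) g=5 f=8, (3,5) g=6 f=8, (3,6) g=7 f=8]

order=[(2,3) → (2,4) → (2,5) → (2,6)]; open=[(1,0) g=1 f=10, (1,1) g=2 f=10, (1,2) g=3 f=10, (1,3) g=4 f=10, (1,4) g=5 f=10, (1,5) g=6 f=10, (1,6) g=7 f=10, (3,0) g=1 f=8, (3,2) g=3 f=8, (3,4) g=5 f=8, (3,5) g=6 f=8, (3,6) g=7 f=8]; closed=[(2,0), (2,1), (2,2), (2,3), (2,4), (2,5), (2,6)]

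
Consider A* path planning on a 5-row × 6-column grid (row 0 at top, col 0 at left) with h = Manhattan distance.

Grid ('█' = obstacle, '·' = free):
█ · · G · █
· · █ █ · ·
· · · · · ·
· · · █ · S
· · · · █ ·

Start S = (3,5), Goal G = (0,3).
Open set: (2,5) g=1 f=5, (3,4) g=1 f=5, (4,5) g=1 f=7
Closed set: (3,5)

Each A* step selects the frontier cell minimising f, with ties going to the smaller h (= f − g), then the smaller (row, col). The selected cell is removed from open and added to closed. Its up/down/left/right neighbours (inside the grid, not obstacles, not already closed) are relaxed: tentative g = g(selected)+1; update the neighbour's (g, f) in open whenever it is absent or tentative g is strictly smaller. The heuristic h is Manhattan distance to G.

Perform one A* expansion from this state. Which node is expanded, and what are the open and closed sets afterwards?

step 1: expand (2,5) (f=5, h=4) → closed; open now [(1,5) g=2 f=5, (2,4) g=2 f=5, (3,4) g=1 f=5, (4,5) g=1 f=7]

expanded=(2,5); open=[(1,5) g=2 f=5, (2,4) g=2 f=5, (3,4) g=1 f=5, (4,5) g=1 f=7]; closed=[(2,5), (3,5)]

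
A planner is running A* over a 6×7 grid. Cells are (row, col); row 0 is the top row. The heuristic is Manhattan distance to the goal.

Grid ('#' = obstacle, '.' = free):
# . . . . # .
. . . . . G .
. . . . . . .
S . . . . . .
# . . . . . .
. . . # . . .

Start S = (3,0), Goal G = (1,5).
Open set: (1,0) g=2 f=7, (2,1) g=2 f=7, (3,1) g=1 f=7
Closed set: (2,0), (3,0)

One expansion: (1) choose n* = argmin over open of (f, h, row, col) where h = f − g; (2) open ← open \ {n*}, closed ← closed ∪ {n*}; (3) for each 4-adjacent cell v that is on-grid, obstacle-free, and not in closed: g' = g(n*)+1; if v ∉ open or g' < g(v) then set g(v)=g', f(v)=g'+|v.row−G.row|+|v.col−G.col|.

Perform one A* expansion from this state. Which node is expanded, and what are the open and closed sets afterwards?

expanded=(1,0); open=[(1,1) g=3 f=7, (2,1) g=2 f=7, (3,1) g=1 f=7]; closed=[(1,0), (2,0), (3,0)]

step 1: expand (1,0) (f=7, h=5) → closed; open now [(1,1) g=3 f=7, (2,1) g=2 f=7, (3,1) g=1 f=7]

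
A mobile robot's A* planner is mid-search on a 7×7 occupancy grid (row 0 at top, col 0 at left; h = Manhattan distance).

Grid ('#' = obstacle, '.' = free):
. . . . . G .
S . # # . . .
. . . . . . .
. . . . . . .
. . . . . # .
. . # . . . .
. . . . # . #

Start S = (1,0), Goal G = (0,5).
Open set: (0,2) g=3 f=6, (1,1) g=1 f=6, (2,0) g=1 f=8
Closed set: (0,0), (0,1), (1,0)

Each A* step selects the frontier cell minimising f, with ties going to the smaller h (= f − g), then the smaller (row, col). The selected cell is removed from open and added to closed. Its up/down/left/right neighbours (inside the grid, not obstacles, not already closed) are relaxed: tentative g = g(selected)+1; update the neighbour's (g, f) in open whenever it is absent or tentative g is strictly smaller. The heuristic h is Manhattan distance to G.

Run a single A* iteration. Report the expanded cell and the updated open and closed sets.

step 1: expand (0,2) (f=6, h=3) → closed; open now [(0,3) g=4 f=6, (1,1) g=1 f=6, (2,0) g=1 f=8]

expanded=(0,2); open=[(0,3) g=4 f=6, (1,1) g=1 f=6, (2,0) g=1 f=8]; closed=[(0,0), (0,1), (0,2), (1,0)]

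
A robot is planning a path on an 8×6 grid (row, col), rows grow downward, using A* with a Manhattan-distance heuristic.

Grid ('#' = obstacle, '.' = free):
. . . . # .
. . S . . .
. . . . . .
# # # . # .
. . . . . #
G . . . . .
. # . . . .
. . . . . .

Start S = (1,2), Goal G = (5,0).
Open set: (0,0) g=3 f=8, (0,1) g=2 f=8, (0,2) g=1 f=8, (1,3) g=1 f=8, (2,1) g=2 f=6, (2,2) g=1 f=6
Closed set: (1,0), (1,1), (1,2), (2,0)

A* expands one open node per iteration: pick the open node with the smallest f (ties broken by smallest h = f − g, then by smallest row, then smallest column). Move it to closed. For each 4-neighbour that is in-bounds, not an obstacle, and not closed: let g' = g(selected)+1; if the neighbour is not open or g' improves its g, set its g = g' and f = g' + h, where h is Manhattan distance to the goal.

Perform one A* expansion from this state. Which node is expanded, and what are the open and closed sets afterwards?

step 1: expand (2,1) (f=6, h=4) → closed; open now [(0,0) g=3 f=8, (0,1) g=2 f=8, (0,2) g=1 f=8, (1,3) g=1 f=8, (2,2) g=1 f=6]

expanded=(2,1); open=[(0,0) g=3 f=8, (0,1) g=2 f=8, (0,2) g=1 f=8, (1,3) g=1 f=8, (2,2) g=1 f=6]; closed=[(1,0), (1,1), (1,2), (2,0), (2,1)]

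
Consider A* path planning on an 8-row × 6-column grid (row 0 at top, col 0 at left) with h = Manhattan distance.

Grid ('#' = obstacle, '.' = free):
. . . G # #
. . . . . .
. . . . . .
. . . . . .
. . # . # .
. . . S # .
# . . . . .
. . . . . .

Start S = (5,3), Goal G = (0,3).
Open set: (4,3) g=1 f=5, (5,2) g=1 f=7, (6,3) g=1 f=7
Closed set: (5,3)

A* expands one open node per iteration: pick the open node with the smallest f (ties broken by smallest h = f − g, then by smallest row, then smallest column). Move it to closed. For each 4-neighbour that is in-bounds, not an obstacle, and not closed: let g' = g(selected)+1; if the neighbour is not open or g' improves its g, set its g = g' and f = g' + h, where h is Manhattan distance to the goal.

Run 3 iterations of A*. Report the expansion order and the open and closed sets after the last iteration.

step 1: expand (4,3) (f=5, h=4) → closed; open now [(3,3) g=2 f=5, (5,2) g=1 f=7, (6,3) g=1 f=7]
step 2: expand (3,3) (f=5, h=3) → closed; open now [(2,3) g=3 f=5, (3,2) g=3 f=7, (3,4) g=3 f=7, (5,2) g=1 f=7, (6,3) g=1 f=7]
step 3: expand (2,3) (f=5, h=2) → closed; open now [(1,3) g=4 f=5, (2,2) g=4 f=7, (2,4) g=4 f=7, (3,2) g=3 f=7, (3,4) g=3 f=7, (5,2) g=1 f=7, (6,3) g=1 f=7]

order=[(4,3) → (3,3) → (2,3)]; open=[(1,3) g=4 f=5, (2,2) g=4 f=7, (2,4) g=4 f=7, (3,2) g=3 f=7, (3,4) g=3 f=7, (5,2) g=1 f=7, (6,3) g=1 f=7]; closed=[(2,3), (3,3), (4,3), (5,3)]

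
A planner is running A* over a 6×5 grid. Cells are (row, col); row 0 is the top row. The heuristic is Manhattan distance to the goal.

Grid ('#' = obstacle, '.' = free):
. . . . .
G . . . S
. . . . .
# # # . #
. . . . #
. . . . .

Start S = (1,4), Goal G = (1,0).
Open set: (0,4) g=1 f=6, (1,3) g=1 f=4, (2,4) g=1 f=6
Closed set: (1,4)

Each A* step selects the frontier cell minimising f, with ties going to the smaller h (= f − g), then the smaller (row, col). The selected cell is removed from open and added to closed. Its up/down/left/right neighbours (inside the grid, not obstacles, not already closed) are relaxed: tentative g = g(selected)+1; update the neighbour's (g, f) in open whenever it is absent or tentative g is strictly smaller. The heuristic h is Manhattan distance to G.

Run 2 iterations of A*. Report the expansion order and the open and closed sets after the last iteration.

order=[(1,3) → (1,2)]; open=[(0,2) g=3 f=6, (0,3) g=2 f=6, (0,4) g=1 f=6, (1,1) g=3 f=4, (2,2) g=3 f=6, (2,3) g=2 f=6, (2,4) g=1 f=6]; closed=[(1,2), (1,3), (1,4)]

step 1: expand (1,3) (f=4, h=3) → closed; open now [(0,3) g=2 f=6, (0,4) g=1 f=6, (1,2) g=2 f=4, (2,3) g=2 f=6, (2,4) g=1 f=6]
step 2: expand (1,2) (f=4, h=2) → closed; open now [(0,2) g=3 f=6, (0,3) g=2 f=6, (0,4) g=1 f=6, (1,1) g=3 f=4, (2,2) g=3 f=6, (2,3) g=2 f=6, (2,4) g=1 f=6]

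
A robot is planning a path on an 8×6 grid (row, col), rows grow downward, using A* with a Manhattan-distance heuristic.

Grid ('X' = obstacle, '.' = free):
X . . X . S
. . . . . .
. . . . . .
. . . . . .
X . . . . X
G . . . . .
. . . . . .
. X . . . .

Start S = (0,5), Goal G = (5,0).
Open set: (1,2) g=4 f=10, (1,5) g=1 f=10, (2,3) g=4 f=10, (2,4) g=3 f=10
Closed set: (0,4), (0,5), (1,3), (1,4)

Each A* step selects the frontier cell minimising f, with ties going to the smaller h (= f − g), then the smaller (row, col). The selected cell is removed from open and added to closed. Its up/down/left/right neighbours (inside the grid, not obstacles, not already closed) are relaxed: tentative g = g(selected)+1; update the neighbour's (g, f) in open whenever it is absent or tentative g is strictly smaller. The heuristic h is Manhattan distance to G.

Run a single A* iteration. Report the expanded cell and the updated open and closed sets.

expanded=(1,2); open=[(0,2) g=5 f=12, (1,1) g=5 f=10, (1,5) g=1 f=10, (2,2) g=5 f=10, (2,3) g=4 f=10, (2,4) g=3 f=10]; closed=[(0,4), (0,5), (1,2), (1,3), (1,4)]

step 1: expand (1,2) (f=10, h=6) → closed; open now [(0,2) g=5 f=12, (1,1) g=5 f=10, (1,5) g=1 f=10, (2,2) g=5 f=10, (2,3) g=4 f=10, (2,4) g=3 f=10]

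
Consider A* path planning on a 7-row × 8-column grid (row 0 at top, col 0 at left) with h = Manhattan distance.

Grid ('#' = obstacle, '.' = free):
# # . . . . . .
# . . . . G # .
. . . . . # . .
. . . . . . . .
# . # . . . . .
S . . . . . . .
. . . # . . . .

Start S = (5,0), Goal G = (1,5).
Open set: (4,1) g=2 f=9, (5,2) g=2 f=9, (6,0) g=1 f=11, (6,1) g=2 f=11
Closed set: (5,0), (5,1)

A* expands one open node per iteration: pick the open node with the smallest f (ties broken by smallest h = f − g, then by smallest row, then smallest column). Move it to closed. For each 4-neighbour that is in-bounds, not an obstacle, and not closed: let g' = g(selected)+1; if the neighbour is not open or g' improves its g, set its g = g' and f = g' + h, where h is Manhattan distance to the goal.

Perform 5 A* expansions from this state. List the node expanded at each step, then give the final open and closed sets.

step 1: expand (4,1) (f=9, h=7) → closed; open now [(3,1) g=3 f=9, (5,2) g=2 f=9, (6,0) g=1 f=11, (6,1) g=2 f=11]
step 2: expand (3,1) (f=9, h=6) → closed; open now [(2,1) g=4 f=9, (3,0) g=4 f=11, (3,2) g=4 f=9, (5,2) g=2 f=9, (6,0) g=1 f=11, (6,1) g=2 f=11]
step 3: expand (2,1) (f=9, h=5) → closed; open now [(1,1) g=5 f=9, (2,0) g=5 f=11, (2,2) g=5 f=9, (3,0) g=4 f=11, (3,2) g=4 f=9, (5,2) g=2 f=9, (6,0) g=1 f=11, (6,1) g=2 f=11]
step 4: expand (1,1) (f=9, h=4) → closed; open now [(1,2) g=6 f=9, (2,0) g=5 f=11, (2,2) g=5 f=9, (3,0) g=4 f=11, (3,2) g=4 f=9, (5,2) g=2 f=9, (6,0) g=1 f=11, (6,1) g=2 f=11]
step 5: expand (1,2) (f=9, h=3) → closed; open now [(0,2) g=7 f=11, (1,3) g=7 f=9, (2,0) g=5 f=11, (2,2) g=5 f=9, (3,0) g=4 f=11, (3,2) g=4 f=9, (5,2) g=2 f=9, (6,0) g=1 f=11, (6,1) g=2 f=11]

order=[(4,1) → (3,1) → (2,1) → (1,1) → (1,2)]; open=[(0,2) g=7 f=11, (1,3) g=7 f=9, (2,0) g=5 f=11, (2,2) g=5 f=9, (3,0) g=4 f=11, (3,2) g=4 f=9, (5,2) g=2 f=9, (6,0) g=1 f=11, (6,1) g=2 f=11]; closed=[(1,1), (1,2), (2,1), (3,1), (4,1), (5,0), (5,1)]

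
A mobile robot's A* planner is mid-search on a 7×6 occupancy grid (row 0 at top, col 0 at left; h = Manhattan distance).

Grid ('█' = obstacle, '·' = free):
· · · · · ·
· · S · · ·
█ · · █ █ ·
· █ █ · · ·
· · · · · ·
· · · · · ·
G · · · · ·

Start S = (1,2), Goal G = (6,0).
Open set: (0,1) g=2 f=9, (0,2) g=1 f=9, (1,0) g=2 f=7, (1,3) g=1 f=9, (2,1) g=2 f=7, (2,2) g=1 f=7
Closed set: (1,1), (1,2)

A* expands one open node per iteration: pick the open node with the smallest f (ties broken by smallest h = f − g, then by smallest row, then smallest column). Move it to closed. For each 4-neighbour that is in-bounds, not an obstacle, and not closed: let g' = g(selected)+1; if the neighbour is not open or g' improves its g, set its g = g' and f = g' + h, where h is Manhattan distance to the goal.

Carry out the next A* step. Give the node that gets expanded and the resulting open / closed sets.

expanded=(1,0); open=[(0,0) g=3 f=9, (0,1) g=2 f=9, (0,2) g=1 f=9, (1,3) g=1 f=9, (2,1) g=2 f=7, (2,2) g=1 f=7]; closed=[(1,0), (1,1), (1,2)]

step 1: expand (1,0) (f=7, h=5) → closed; open now [(0,0) g=3 f=9, (0,1) g=2 f=9, (0,2) g=1 f=9, (1,3) g=1 f=9, (2,1) g=2 f=7, (2,2) g=1 f=7]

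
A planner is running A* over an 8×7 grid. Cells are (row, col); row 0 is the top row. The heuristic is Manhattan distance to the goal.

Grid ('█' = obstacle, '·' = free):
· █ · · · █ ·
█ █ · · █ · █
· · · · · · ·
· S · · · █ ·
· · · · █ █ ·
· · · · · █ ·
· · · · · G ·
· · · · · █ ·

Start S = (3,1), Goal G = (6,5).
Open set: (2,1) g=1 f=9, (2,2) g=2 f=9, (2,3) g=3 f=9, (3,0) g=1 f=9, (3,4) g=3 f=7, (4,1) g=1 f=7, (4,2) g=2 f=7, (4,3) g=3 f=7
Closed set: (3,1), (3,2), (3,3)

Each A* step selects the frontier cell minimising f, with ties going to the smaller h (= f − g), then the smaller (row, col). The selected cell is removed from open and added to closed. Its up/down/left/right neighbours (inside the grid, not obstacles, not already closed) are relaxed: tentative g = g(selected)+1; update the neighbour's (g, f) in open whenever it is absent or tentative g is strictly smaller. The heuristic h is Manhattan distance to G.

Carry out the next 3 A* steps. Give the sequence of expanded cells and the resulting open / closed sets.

order=[(3,4) → (4,3) → (5,3)]; open=[(2,1) g=1 f=9, (2,2) g=2 f=9, (2,3) g=3 f=9, (2,4) g=4 f=9, (3,0) g=1 f=9, (4,1) g=1 f=7, (4,2) g=2 f=7, (5,2) g=5 f=9, (5,4) g=5 f=7, (6,3) g=5 f=7]; closed=[(3,1), (3,2), (3,3), (3,4), (4,3), (5,3)]

step 1: expand (3,4) (f=7, h=4) → closed; open now [(2,1) g=1 f=9, (2,2) g=2 f=9, (2,3) g=3 f=9, (2,4) g=4 f=9, (3,0) g=1 f=9, (4,1) g=1 f=7, (4,2) g=2 f=7, (4,3) g=3 f=7]
step 2: expand (4,3) (f=7, h=4) → closed; open now [(2,1) g=1 f=9, (2,2) g=2 f=9, (2,3) g=3 f=9, (2,4) g=4 f=9, (3,0) g=1 f=9, (4,1) g=1 f=7, (4,2) g=2 f=7, (5,3) g=4 f=7]
step 3: expand (5,3) (f=7, h=3) → closed; open now [(2,1) g=1 f=9, (2,2) g=2 f=9, (2,3) g=3 f=9, (2,4) g=4 f=9, (3,0) g=1 f=9, (4,1) g=1 f=7, (4,2) g=2 f=7, (5,2) g=5 f=9, (5,4) g=5 f=7, (6,3) g=5 f=7]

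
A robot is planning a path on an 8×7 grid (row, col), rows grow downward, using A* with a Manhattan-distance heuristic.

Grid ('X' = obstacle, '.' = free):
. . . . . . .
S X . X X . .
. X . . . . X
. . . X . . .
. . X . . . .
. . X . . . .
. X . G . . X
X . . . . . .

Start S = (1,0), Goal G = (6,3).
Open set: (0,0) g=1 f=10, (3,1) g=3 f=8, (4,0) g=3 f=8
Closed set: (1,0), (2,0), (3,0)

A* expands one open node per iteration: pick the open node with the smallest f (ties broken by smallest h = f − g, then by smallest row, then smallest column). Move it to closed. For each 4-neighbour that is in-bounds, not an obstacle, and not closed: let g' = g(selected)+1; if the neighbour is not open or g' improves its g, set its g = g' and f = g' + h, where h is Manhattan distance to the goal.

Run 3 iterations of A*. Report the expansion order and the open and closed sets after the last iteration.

step 1: expand (3,1) (f=8, h=5) → closed; open now [(0,0) g=1 f=10, (3,2) g=4 f=8, (4,0) g=3 f=8, (4,1) g=4 f=8]
step 2: expand (3,2) (f=8, h=4) → closed; open now [(0,0) g=1 f=10, (2,2) g=5 f=10, (4,0) g=3 f=8, (4,1) g=4 f=8]
step 3: expand (4,1) (f=8, h=4) → closed; open now [(0,0) g=1 f=10, (2,2) g=5 f=10, (4,0) g=3 f=8, (5,1) g=5 f=8]

order=[(3,1) → (3,2) → (4,1)]; open=[(0,0) g=1 f=10, (2,2) g=5 f=10, (4,0) g=3 f=8, (5,1) g=5 f=8]; closed=[(1,0), (2,0), (3,0), (3,1), (3,2), (4,1)]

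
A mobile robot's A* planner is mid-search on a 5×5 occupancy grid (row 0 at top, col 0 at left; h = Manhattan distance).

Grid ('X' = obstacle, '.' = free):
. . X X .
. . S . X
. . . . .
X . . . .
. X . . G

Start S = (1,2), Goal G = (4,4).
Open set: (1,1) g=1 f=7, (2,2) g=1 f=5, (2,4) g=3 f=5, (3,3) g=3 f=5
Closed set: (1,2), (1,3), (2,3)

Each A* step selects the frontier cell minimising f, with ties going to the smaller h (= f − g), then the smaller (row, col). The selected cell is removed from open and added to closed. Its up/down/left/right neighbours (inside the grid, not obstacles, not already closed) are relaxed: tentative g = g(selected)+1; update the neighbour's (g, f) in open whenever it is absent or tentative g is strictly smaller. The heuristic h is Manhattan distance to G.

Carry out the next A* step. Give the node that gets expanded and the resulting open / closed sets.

step 1: expand (2,4) (f=5, h=2) → closed; open now [(1,1) g=1 f=7, (2,2) g=1 f=5, (3,3) g=3 f=5, (3,4) g=4 f=5]

expanded=(2,4); open=[(1,1) g=1 f=7, (2,2) g=1 f=5, (3,3) g=3 f=5, (3,4) g=4 f=5]; closed=[(1,2), (1,3), (2,3), (2,4)]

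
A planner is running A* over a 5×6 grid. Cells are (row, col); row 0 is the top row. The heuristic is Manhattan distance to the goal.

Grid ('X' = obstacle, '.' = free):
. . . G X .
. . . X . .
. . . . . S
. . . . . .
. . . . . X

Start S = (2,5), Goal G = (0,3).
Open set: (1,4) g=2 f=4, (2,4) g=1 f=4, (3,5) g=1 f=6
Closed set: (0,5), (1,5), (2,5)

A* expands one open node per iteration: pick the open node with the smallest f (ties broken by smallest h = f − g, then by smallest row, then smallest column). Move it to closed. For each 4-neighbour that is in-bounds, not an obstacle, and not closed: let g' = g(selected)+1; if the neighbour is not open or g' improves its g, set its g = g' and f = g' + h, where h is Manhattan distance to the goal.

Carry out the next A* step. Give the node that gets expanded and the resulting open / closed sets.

expanded=(1,4); open=[(2,4) g=1 f=4, (3,5) g=1 f=6]; closed=[(0,5), (1,4), (1,5), (2,5)]

step 1: expand (1,4) (f=4, h=2) → closed; open now [(2,4) g=1 f=4, (3,5) g=1 f=6]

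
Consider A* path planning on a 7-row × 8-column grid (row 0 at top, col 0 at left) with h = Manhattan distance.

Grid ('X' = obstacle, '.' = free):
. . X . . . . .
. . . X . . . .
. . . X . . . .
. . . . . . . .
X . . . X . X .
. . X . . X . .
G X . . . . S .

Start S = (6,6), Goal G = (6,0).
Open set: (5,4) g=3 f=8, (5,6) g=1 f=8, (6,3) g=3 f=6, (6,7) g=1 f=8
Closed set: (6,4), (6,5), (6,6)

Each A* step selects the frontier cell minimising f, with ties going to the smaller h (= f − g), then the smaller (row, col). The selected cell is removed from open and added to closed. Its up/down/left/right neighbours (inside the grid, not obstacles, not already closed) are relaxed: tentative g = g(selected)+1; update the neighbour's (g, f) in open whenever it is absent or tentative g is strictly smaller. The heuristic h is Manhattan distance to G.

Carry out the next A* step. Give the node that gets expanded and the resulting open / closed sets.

expanded=(6,3); open=[(5,3) g=4 f=8, (5,4) g=3 f=8, (5,6) g=1 f=8, (6,2) g=4 f=6, (6,7) g=1 f=8]; closed=[(6,3), (6,4), (6,5), (6,6)]

step 1: expand (6,3) (f=6, h=3) → closed; open now [(5,3) g=4 f=8, (5,4) g=3 f=8, (5,6) g=1 f=8, (6,2) g=4 f=6, (6,7) g=1 f=8]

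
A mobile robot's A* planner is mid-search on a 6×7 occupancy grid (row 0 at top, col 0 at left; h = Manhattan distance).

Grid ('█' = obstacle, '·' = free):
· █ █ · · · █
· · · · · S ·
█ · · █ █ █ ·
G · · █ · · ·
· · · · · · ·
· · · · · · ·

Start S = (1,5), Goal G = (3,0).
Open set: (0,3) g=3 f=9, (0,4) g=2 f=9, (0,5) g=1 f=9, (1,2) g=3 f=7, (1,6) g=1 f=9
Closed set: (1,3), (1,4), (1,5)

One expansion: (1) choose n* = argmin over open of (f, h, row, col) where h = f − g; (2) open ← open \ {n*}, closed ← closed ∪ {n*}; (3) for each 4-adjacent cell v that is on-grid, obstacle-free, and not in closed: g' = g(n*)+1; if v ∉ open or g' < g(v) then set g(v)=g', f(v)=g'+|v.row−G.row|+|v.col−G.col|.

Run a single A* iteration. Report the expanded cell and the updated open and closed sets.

expanded=(1,2); open=[(0,3) g=3 f=9, (0,4) g=2 f=9, (0,5) g=1 f=9, (1,1) g=4 f=7, (1,6) g=1 f=9, (2,2) g=4 f=7]; closed=[(1,2), (1,3), (1,4), (1,5)]

step 1: expand (1,2) (f=7, h=4) → closed; open now [(0,3) g=3 f=9, (0,4) g=2 f=9, (0,5) g=1 f=9, (1,1) g=4 f=7, (1,6) g=1 f=9, (2,2) g=4 f=7]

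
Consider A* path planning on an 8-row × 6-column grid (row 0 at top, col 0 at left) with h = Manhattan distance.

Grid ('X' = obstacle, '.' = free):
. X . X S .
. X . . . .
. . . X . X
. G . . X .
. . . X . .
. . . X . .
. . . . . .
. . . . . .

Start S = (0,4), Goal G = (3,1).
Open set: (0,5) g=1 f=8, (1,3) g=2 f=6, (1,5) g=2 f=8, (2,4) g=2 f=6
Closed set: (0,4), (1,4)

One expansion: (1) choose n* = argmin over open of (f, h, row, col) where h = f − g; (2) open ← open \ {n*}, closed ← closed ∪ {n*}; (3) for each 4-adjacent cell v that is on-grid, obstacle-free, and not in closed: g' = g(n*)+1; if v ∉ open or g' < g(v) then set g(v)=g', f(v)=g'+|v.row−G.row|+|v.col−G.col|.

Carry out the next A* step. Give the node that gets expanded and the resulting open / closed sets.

step 1: expand (1,3) (f=6, h=4) → closed; open now [(0,5) g=1 f=8, (1,2) g=3 f=6, (1,5) g=2 f=8, (2,4) g=2 f=6]

expanded=(1,3); open=[(0,5) g=1 f=8, (1,2) g=3 f=6, (1,5) g=2 f=8, (2,4) g=2 f=6]; closed=[(0,4), (1,3), (1,4)]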